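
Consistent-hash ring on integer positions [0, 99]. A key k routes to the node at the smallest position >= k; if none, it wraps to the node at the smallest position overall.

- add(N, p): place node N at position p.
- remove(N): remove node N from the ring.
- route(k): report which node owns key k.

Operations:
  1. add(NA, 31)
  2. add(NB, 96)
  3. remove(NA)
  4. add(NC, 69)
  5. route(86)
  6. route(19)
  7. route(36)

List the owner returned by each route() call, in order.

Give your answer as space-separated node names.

Answer: NB NC NC

Derivation:
Op 1: add NA@31 -> ring=[31:NA]
Op 2: add NB@96 -> ring=[31:NA,96:NB]
Op 3: remove NA -> ring=[96:NB]
Op 4: add NC@69 -> ring=[69:NC,96:NB]
Op 5: route key 86: smallest pos >= 86 is 96 -> NB
Op 6: route key 19: smallest pos >= 19 is 69 -> NC
Op 7: route key 36: smallest pos >= 36 is 69 -> NC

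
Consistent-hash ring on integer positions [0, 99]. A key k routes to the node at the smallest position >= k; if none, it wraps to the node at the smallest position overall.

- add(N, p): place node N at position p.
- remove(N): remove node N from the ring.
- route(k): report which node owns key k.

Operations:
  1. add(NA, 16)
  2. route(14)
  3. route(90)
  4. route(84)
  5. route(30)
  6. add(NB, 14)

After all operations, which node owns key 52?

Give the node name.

Op 1: add NA@16 -> ring=[16:NA]
Op 2: route key 14: smallest pos >= 14 is 16 -> NA
Op 3: route key 90: none >= 90, wrap to smallest pos 16 -> NA
Op 4: route key 84: none >= 84, wrap to smallest pos 16 -> NA
Op 5: route key 30: none >= 30, wrap to smallest pos 16 -> NA
Op 6: add NB@14 -> ring=[14:NB,16:NA]
Final route key 52: none >= 52, wrap to smallest pos 14 -> NB

Answer: NB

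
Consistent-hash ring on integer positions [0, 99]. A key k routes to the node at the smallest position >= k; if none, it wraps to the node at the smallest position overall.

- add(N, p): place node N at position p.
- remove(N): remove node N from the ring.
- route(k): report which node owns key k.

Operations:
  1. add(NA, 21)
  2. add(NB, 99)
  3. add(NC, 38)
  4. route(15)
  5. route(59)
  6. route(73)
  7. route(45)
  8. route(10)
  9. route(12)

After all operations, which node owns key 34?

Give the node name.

Op 1: add NA@21 -> ring=[21:NA]
Op 2: add NB@99 -> ring=[21:NA,99:NB]
Op 3: add NC@38 -> ring=[21:NA,38:NC,99:NB]
Op 4: route key 15: smallest pos >= 15 is 21 -> NA
Op 5: route key 59: smallest pos >= 59 is 99 -> NB
Op 6: route key 73: smallest pos >= 73 is 99 -> NB
Op 7: route key 45: smallest pos >= 45 is 99 -> NB
Op 8: route key 10: smallest pos >= 10 is 21 -> NA
Op 9: route key 12: smallest pos >= 12 is 21 -> NA
Final route key 34: smallest pos >= 34 is 38 -> NC

Answer: NC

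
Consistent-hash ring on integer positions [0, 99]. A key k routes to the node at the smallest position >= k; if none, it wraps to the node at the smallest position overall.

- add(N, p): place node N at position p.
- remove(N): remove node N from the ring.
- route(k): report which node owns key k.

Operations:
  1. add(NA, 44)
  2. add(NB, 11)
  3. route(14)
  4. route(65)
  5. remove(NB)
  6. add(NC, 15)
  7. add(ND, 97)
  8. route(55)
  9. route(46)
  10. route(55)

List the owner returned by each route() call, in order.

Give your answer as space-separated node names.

Answer: NA NB ND ND ND

Derivation:
Op 1: add NA@44 -> ring=[44:NA]
Op 2: add NB@11 -> ring=[11:NB,44:NA]
Op 3: route key 14: smallest pos >= 14 is 44 -> NA
Op 4: route key 65: none >= 65, wrap to smallest pos 11 -> NB
Op 5: remove NB -> ring=[44:NA]
Op 6: add NC@15 -> ring=[15:NC,44:NA]
Op 7: add ND@97 -> ring=[15:NC,44:NA,97:ND]
Op 8: route key 55: smallest pos >= 55 is 97 -> ND
Op 9: route key 46: smallest pos >= 46 is 97 -> ND
Op 10: route key 55: smallest pos >= 55 is 97 -> ND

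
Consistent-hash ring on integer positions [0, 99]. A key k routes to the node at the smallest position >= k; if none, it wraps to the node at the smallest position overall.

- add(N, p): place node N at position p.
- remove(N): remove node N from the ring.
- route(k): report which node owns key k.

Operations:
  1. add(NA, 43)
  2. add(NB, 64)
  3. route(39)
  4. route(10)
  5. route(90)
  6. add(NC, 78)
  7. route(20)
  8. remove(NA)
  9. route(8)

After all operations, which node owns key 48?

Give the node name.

Answer: NB

Derivation:
Op 1: add NA@43 -> ring=[43:NA]
Op 2: add NB@64 -> ring=[43:NA,64:NB]
Op 3: route key 39: smallest pos >= 39 is 43 -> NA
Op 4: route key 10: smallest pos >= 10 is 43 -> NA
Op 5: route key 90: none >= 90, wrap to smallest pos 43 -> NA
Op 6: add NC@78 -> ring=[43:NA,64:NB,78:NC]
Op 7: route key 20: smallest pos >= 20 is 43 -> NA
Op 8: remove NA -> ring=[64:NB,78:NC]
Op 9: route key 8: smallest pos >= 8 is 64 -> NB
Final route key 48: smallest pos >= 48 is 64 -> NB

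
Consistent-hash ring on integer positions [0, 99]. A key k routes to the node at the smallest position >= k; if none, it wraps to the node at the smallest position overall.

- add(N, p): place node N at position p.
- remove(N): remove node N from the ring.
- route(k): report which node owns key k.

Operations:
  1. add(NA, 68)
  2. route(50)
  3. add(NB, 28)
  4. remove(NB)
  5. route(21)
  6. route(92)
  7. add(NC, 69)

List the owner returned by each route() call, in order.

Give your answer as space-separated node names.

Answer: NA NA NA

Derivation:
Op 1: add NA@68 -> ring=[68:NA]
Op 2: route key 50: smallest pos >= 50 is 68 -> NA
Op 3: add NB@28 -> ring=[28:NB,68:NA]
Op 4: remove NB -> ring=[68:NA]
Op 5: route key 21: smallest pos >= 21 is 68 -> NA
Op 6: route key 92: none >= 92, wrap to smallest pos 68 -> NA
Op 7: add NC@69 -> ring=[68:NA,69:NC]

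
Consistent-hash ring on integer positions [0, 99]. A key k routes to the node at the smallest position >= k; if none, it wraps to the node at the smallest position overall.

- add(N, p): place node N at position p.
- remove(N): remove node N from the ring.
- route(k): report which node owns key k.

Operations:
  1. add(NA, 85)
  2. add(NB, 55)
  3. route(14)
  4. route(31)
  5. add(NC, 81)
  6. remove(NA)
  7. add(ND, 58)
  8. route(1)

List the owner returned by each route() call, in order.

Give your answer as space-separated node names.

Answer: NB NB NB

Derivation:
Op 1: add NA@85 -> ring=[85:NA]
Op 2: add NB@55 -> ring=[55:NB,85:NA]
Op 3: route key 14: smallest pos >= 14 is 55 -> NB
Op 4: route key 31: smallest pos >= 31 is 55 -> NB
Op 5: add NC@81 -> ring=[55:NB,81:NC,85:NA]
Op 6: remove NA -> ring=[55:NB,81:NC]
Op 7: add ND@58 -> ring=[55:NB,58:ND,81:NC]
Op 8: route key 1: smallest pos >= 1 is 55 -> NB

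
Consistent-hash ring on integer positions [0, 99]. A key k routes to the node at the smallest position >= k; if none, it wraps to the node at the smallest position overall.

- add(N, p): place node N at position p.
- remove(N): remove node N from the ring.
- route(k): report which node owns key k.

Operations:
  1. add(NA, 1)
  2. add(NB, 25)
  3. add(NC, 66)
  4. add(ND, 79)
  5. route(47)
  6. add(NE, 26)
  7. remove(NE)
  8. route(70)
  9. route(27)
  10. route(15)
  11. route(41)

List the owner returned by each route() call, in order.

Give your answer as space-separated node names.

Op 1: add NA@1 -> ring=[1:NA]
Op 2: add NB@25 -> ring=[1:NA,25:NB]
Op 3: add NC@66 -> ring=[1:NA,25:NB,66:NC]
Op 4: add ND@79 -> ring=[1:NA,25:NB,66:NC,79:ND]
Op 5: route key 47: smallest pos >= 47 is 66 -> NC
Op 6: add NE@26 -> ring=[1:NA,25:NB,26:NE,66:NC,79:ND]
Op 7: remove NE -> ring=[1:NA,25:NB,66:NC,79:ND]
Op 8: route key 70: smallest pos >= 70 is 79 -> ND
Op 9: route key 27: smallest pos >= 27 is 66 -> NC
Op 10: route key 15: smallest pos >= 15 is 25 -> NB
Op 11: route key 41: smallest pos >= 41 is 66 -> NC

Answer: NC ND NC NB NC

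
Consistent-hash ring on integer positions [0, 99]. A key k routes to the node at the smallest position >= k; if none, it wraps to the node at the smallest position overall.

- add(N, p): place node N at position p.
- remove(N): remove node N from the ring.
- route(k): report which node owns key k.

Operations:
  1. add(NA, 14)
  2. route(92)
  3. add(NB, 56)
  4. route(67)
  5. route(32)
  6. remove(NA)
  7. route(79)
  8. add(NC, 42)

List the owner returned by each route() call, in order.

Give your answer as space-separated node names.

Op 1: add NA@14 -> ring=[14:NA]
Op 2: route key 92: none >= 92, wrap to smallest pos 14 -> NA
Op 3: add NB@56 -> ring=[14:NA,56:NB]
Op 4: route key 67: none >= 67, wrap to smallest pos 14 -> NA
Op 5: route key 32: smallest pos >= 32 is 56 -> NB
Op 6: remove NA -> ring=[56:NB]
Op 7: route key 79: none >= 79, wrap to smallest pos 56 -> NB
Op 8: add NC@42 -> ring=[42:NC,56:NB]

Answer: NA NA NB NB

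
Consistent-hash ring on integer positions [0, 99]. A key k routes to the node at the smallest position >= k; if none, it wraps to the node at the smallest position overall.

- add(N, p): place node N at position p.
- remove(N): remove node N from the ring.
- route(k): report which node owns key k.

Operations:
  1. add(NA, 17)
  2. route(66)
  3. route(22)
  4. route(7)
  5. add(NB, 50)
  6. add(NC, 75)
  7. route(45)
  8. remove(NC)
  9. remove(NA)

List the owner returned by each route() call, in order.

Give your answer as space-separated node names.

Answer: NA NA NA NB

Derivation:
Op 1: add NA@17 -> ring=[17:NA]
Op 2: route key 66: none >= 66, wrap to smallest pos 17 -> NA
Op 3: route key 22: none >= 22, wrap to smallest pos 17 -> NA
Op 4: route key 7: smallest pos >= 7 is 17 -> NA
Op 5: add NB@50 -> ring=[17:NA,50:NB]
Op 6: add NC@75 -> ring=[17:NA,50:NB,75:NC]
Op 7: route key 45: smallest pos >= 45 is 50 -> NB
Op 8: remove NC -> ring=[17:NA,50:NB]
Op 9: remove NA -> ring=[50:NB]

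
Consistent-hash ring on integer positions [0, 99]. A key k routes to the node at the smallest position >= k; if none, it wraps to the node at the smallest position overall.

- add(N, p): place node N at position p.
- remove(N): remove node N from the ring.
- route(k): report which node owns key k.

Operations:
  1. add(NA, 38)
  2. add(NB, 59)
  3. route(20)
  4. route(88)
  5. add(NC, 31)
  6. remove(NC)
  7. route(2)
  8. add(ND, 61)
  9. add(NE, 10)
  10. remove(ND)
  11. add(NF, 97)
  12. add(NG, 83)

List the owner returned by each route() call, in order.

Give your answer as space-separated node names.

Op 1: add NA@38 -> ring=[38:NA]
Op 2: add NB@59 -> ring=[38:NA,59:NB]
Op 3: route key 20: smallest pos >= 20 is 38 -> NA
Op 4: route key 88: none >= 88, wrap to smallest pos 38 -> NA
Op 5: add NC@31 -> ring=[31:NC,38:NA,59:NB]
Op 6: remove NC -> ring=[38:NA,59:NB]
Op 7: route key 2: smallest pos >= 2 is 38 -> NA
Op 8: add ND@61 -> ring=[38:NA,59:NB,61:ND]
Op 9: add NE@10 -> ring=[10:NE,38:NA,59:NB,61:ND]
Op 10: remove ND -> ring=[10:NE,38:NA,59:NB]
Op 11: add NF@97 -> ring=[10:NE,38:NA,59:NB,97:NF]
Op 12: add NG@83 -> ring=[10:NE,38:NA,59:NB,83:NG,97:NF]

Answer: NA NA NA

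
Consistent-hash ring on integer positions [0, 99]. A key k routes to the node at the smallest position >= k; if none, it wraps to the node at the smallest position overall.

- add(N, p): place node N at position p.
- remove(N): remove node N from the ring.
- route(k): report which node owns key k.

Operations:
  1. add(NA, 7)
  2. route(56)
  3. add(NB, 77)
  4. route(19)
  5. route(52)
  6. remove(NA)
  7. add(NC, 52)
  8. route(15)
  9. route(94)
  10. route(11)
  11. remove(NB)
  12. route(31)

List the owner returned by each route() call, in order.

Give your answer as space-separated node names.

Op 1: add NA@7 -> ring=[7:NA]
Op 2: route key 56: none >= 56, wrap to smallest pos 7 -> NA
Op 3: add NB@77 -> ring=[7:NA,77:NB]
Op 4: route key 19: smallest pos >= 19 is 77 -> NB
Op 5: route key 52: smallest pos >= 52 is 77 -> NB
Op 6: remove NA -> ring=[77:NB]
Op 7: add NC@52 -> ring=[52:NC,77:NB]
Op 8: route key 15: smallest pos >= 15 is 52 -> NC
Op 9: route key 94: none >= 94, wrap to smallest pos 52 -> NC
Op 10: route key 11: smallest pos >= 11 is 52 -> NC
Op 11: remove NB -> ring=[52:NC]
Op 12: route key 31: smallest pos >= 31 is 52 -> NC

Answer: NA NB NB NC NC NC NC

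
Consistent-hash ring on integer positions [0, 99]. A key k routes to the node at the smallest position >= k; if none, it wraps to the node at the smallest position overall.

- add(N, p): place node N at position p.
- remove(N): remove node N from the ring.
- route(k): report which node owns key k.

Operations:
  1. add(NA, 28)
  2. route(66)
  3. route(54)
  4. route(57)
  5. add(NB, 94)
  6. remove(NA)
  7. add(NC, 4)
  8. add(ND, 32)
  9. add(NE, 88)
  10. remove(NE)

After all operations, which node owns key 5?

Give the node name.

Answer: ND

Derivation:
Op 1: add NA@28 -> ring=[28:NA]
Op 2: route key 66: none >= 66, wrap to smallest pos 28 -> NA
Op 3: route key 54: none >= 54, wrap to smallest pos 28 -> NA
Op 4: route key 57: none >= 57, wrap to smallest pos 28 -> NA
Op 5: add NB@94 -> ring=[28:NA,94:NB]
Op 6: remove NA -> ring=[94:NB]
Op 7: add NC@4 -> ring=[4:NC,94:NB]
Op 8: add ND@32 -> ring=[4:NC,32:ND,94:NB]
Op 9: add NE@88 -> ring=[4:NC,32:ND,88:NE,94:NB]
Op 10: remove NE -> ring=[4:NC,32:ND,94:NB]
Final route key 5: smallest pos >= 5 is 32 -> ND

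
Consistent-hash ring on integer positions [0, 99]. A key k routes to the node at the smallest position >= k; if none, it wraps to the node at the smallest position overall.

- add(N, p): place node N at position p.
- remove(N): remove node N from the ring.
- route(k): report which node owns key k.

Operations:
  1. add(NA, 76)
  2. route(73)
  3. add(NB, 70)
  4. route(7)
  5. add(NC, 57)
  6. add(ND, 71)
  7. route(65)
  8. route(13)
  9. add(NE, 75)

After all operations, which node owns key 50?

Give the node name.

Answer: NC

Derivation:
Op 1: add NA@76 -> ring=[76:NA]
Op 2: route key 73: smallest pos >= 73 is 76 -> NA
Op 3: add NB@70 -> ring=[70:NB,76:NA]
Op 4: route key 7: smallest pos >= 7 is 70 -> NB
Op 5: add NC@57 -> ring=[57:NC,70:NB,76:NA]
Op 6: add ND@71 -> ring=[57:NC,70:NB,71:ND,76:NA]
Op 7: route key 65: smallest pos >= 65 is 70 -> NB
Op 8: route key 13: smallest pos >= 13 is 57 -> NC
Op 9: add NE@75 -> ring=[57:NC,70:NB,71:ND,75:NE,76:NA]
Final route key 50: smallest pos >= 50 is 57 -> NC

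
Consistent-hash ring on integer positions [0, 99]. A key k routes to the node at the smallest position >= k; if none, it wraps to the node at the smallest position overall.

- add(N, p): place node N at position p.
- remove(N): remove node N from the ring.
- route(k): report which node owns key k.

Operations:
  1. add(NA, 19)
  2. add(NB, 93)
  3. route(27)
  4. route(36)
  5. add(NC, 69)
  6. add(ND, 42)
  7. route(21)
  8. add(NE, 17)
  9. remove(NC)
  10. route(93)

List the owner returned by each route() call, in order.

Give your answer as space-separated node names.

Op 1: add NA@19 -> ring=[19:NA]
Op 2: add NB@93 -> ring=[19:NA,93:NB]
Op 3: route key 27: smallest pos >= 27 is 93 -> NB
Op 4: route key 36: smallest pos >= 36 is 93 -> NB
Op 5: add NC@69 -> ring=[19:NA,69:NC,93:NB]
Op 6: add ND@42 -> ring=[19:NA,42:ND,69:NC,93:NB]
Op 7: route key 21: smallest pos >= 21 is 42 -> ND
Op 8: add NE@17 -> ring=[17:NE,19:NA,42:ND,69:NC,93:NB]
Op 9: remove NC -> ring=[17:NE,19:NA,42:ND,93:NB]
Op 10: route key 93: smallest pos >= 93 is 93 -> NB

Answer: NB NB ND NB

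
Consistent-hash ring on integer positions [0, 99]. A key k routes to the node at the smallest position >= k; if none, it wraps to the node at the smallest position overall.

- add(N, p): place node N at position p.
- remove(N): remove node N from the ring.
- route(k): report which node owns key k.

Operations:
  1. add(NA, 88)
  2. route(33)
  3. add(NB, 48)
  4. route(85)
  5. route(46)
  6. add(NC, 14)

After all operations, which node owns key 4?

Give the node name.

Answer: NC

Derivation:
Op 1: add NA@88 -> ring=[88:NA]
Op 2: route key 33: smallest pos >= 33 is 88 -> NA
Op 3: add NB@48 -> ring=[48:NB,88:NA]
Op 4: route key 85: smallest pos >= 85 is 88 -> NA
Op 5: route key 46: smallest pos >= 46 is 48 -> NB
Op 6: add NC@14 -> ring=[14:NC,48:NB,88:NA]
Final route key 4: smallest pos >= 4 is 14 -> NC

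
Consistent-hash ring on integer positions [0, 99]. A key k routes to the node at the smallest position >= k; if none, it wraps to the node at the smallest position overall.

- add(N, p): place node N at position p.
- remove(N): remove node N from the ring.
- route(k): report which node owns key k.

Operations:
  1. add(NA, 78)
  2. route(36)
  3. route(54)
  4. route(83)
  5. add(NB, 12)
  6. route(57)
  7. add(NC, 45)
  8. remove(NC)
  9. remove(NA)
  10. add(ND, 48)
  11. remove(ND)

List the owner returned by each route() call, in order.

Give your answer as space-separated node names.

Op 1: add NA@78 -> ring=[78:NA]
Op 2: route key 36: smallest pos >= 36 is 78 -> NA
Op 3: route key 54: smallest pos >= 54 is 78 -> NA
Op 4: route key 83: none >= 83, wrap to smallest pos 78 -> NA
Op 5: add NB@12 -> ring=[12:NB,78:NA]
Op 6: route key 57: smallest pos >= 57 is 78 -> NA
Op 7: add NC@45 -> ring=[12:NB,45:NC,78:NA]
Op 8: remove NC -> ring=[12:NB,78:NA]
Op 9: remove NA -> ring=[12:NB]
Op 10: add ND@48 -> ring=[12:NB,48:ND]
Op 11: remove ND -> ring=[12:NB]

Answer: NA NA NA NA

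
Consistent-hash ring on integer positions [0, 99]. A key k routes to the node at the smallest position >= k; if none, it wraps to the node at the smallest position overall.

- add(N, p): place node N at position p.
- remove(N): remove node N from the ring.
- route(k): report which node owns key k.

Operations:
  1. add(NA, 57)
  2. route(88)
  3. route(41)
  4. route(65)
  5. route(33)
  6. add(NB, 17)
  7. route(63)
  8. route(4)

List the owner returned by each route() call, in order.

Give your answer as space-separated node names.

Answer: NA NA NA NA NB NB

Derivation:
Op 1: add NA@57 -> ring=[57:NA]
Op 2: route key 88: none >= 88, wrap to smallest pos 57 -> NA
Op 3: route key 41: smallest pos >= 41 is 57 -> NA
Op 4: route key 65: none >= 65, wrap to smallest pos 57 -> NA
Op 5: route key 33: smallest pos >= 33 is 57 -> NA
Op 6: add NB@17 -> ring=[17:NB,57:NA]
Op 7: route key 63: none >= 63, wrap to smallest pos 17 -> NB
Op 8: route key 4: smallest pos >= 4 is 17 -> NB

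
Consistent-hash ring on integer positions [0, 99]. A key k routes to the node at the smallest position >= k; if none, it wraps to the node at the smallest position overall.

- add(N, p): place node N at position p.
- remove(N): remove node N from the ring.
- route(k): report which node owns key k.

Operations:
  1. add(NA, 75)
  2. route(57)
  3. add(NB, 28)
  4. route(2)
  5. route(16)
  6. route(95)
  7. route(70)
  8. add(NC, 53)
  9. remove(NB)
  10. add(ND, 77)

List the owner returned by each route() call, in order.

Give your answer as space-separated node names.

Answer: NA NB NB NB NA

Derivation:
Op 1: add NA@75 -> ring=[75:NA]
Op 2: route key 57: smallest pos >= 57 is 75 -> NA
Op 3: add NB@28 -> ring=[28:NB,75:NA]
Op 4: route key 2: smallest pos >= 2 is 28 -> NB
Op 5: route key 16: smallest pos >= 16 is 28 -> NB
Op 6: route key 95: none >= 95, wrap to smallest pos 28 -> NB
Op 7: route key 70: smallest pos >= 70 is 75 -> NA
Op 8: add NC@53 -> ring=[28:NB,53:NC,75:NA]
Op 9: remove NB -> ring=[53:NC,75:NA]
Op 10: add ND@77 -> ring=[53:NC,75:NA,77:ND]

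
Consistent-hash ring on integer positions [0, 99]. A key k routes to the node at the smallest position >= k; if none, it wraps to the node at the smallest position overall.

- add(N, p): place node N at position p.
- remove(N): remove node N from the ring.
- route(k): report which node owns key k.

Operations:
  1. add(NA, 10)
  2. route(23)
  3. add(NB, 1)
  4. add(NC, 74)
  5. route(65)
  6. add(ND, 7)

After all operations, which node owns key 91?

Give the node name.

Op 1: add NA@10 -> ring=[10:NA]
Op 2: route key 23: none >= 23, wrap to smallest pos 10 -> NA
Op 3: add NB@1 -> ring=[1:NB,10:NA]
Op 4: add NC@74 -> ring=[1:NB,10:NA,74:NC]
Op 5: route key 65: smallest pos >= 65 is 74 -> NC
Op 6: add ND@7 -> ring=[1:NB,7:ND,10:NA,74:NC]
Final route key 91: none >= 91, wrap to smallest pos 1 -> NB

Answer: NB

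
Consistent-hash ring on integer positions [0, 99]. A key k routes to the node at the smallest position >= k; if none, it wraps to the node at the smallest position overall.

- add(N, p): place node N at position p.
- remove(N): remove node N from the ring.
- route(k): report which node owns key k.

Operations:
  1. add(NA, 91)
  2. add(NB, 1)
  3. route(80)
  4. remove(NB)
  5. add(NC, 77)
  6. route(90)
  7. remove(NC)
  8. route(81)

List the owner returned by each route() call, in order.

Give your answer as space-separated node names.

Op 1: add NA@91 -> ring=[91:NA]
Op 2: add NB@1 -> ring=[1:NB,91:NA]
Op 3: route key 80: smallest pos >= 80 is 91 -> NA
Op 4: remove NB -> ring=[91:NA]
Op 5: add NC@77 -> ring=[77:NC,91:NA]
Op 6: route key 90: smallest pos >= 90 is 91 -> NA
Op 7: remove NC -> ring=[91:NA]
Op 8: route key 81: smallest pos >= 81 is 91 -> NA

Answer: NA NA NA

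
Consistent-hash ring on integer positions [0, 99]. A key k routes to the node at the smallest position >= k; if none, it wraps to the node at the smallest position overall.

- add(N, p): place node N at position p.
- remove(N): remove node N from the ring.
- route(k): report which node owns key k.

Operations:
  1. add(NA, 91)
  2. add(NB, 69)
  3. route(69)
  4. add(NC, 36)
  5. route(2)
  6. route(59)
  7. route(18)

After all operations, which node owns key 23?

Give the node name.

Answer: NC

Derivation:
Op 1: add NA@91 -> ring=[91:NA]
Op 2: add NB@69 -> ring=[69:NB,91:NA]
Op 3: route key 69: smallest pos >= 69 is 69 -> NB
Op 4: add NC@36 -> ring=[36:NC,69:NB,91:NA]
Op 5: route key 2: smallest pos >= 2 is 36 -> NC
Op 6: route key 59: smallest pos >= 59 is 69 -> NB
Op 7: route key 18: smallest pos >= 18 is 36 -> NC
Final route key 23: smallest pos >= 23 is 36 -> NC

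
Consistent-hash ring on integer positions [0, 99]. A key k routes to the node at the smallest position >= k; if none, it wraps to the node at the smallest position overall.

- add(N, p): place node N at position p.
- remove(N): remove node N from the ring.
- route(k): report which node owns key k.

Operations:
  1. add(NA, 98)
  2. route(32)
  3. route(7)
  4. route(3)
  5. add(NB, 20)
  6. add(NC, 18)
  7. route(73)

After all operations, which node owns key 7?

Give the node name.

Op 1: add NA@98 -> ring=[98:NA]
Op 2: route key 32: smallest pos >= 32 is 98 -> NA
Op 3: route key 7: smallest pos >= 7 is 98 -> NA
Op 4: route key 3: smallest pos >= 3 is 98 -> NA
Op 5: add NB@20 -> ring=[20:NB,98:NA]
Op 6: add NC@18 -> ring=[18:NC,20:NB,98:NA]
Op 7: route key 73: smallest pos >= 73 is 98 -> NA
Final route key 7: smallest pos >= 7 is 18 -> NC

Answer: NC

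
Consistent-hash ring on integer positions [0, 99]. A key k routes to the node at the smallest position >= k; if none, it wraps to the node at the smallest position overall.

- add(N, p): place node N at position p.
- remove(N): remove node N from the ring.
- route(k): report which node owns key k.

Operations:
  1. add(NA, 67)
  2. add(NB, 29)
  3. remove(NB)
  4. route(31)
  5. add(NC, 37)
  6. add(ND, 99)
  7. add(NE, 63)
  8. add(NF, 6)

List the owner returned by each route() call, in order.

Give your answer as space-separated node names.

Answer: NA

Derivation:
Op 1: add NA@67 -> ring=[67:NA]
Op 2: add NB@29 -> ring=[29:NB,67:NA]
Op 3: remove NB -> ring=[67:NA]
Op 4: route key 31: smallest pos >= 31 is 67 -> NA
Op 5: add NC@37 -> ring=[37:NC,67:NA]
Op 6: add ND@99 -> ring=[37:NC,67:NA,99:ND]
Op 7: add NE@63 -> ring=[37:NC,63:NE,67:NA,99:ND]
Op 8: add NF@6 -> ring=[6:NF,37:NC,63:NE,67:NA,99:ND]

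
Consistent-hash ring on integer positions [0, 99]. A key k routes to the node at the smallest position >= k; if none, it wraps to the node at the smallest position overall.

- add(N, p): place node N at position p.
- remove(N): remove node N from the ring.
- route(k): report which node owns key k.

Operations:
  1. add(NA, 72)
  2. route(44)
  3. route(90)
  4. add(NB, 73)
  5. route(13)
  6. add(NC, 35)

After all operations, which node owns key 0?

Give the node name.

Answer: NC

Derivation:
Op 1: add NA@72 -> ring=[72:NA]
Op 2: route key 44: smallest pos >= 44 is 72 -> NA
Op 3: route key 90: none >= 90, wrap to smallest pos 72 -> NA
Op 4: add NB@73 -> ring=[72:NA,73:NB]
Op 5: route key 13: smallest pos >= 13 is 72 -> NA
Op 6: add NC@35 -> ring=[35:NC,72:NA,73:NB]
Final route key 0: smallest pos >= 0 is 35 -> NC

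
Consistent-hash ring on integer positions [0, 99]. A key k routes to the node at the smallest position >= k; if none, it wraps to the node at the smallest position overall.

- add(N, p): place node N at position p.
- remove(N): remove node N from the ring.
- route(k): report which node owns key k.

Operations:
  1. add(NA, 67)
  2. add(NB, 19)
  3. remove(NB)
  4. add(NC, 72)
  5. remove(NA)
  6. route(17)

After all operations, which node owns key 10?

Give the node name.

Answer: NC

Derivation:
Op 1: add NA@67 -> ring=[67:NA]
Op 2: add NB@19 -> ring=[19:NB,67:NA]
Op 3: remove NB -> ring=[67:NA]
Op 4: add NC@72 -> ring=[67:NA,72:NC]
Op 5: remove NA -> ring=[72:NC]
Op 6: route key 17: smallest pos >= 17 is 72 -> NC
Final route key 10: smallest pos >= 10 is 72 -> NC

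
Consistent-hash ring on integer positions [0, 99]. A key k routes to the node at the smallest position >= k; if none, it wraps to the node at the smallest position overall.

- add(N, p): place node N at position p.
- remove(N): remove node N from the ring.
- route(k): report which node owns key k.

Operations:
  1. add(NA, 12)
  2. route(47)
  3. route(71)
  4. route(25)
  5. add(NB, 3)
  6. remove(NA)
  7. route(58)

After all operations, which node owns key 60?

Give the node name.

Answer: NB

Derivation:
Op 1: add NA@12 -> ring=[12:NA]
Op 2: route key 47: none >= 47, wrap to smallest pos 12 -> NA
Op 3: route key 71: none >= 71, wrap to smallest pos 12 -> NA
Op 4: route key 25: none >= 25, wrap to smallest pos 12 -> NA
Op 5: add NB@3 -> ring=[3:NB,12:NA]
Op 6: remove NA -> ring=[3:NB]
Op 7: route key 58: none >= 58, wrap to smallest pos 3 -> NB
Final route key 60: none >= 60, wrap to smallest pos 3 -> NB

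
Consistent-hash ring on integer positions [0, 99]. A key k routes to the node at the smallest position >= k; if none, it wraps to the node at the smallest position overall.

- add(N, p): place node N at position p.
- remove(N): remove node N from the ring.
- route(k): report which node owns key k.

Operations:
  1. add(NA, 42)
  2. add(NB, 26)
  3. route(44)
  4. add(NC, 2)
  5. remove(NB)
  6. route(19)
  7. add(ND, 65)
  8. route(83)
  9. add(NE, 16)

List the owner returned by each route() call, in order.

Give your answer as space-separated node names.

Op 1: add NA@42 -> ring=[42:NA]
Op 2: add NB@26 -> ring=[26:NB,42:NA]
Op 3: route key 44: none >= 44, wrap to smallest pos 26 -> NB
Op 4: add NC@2 -> ring=[2:NC,26:NB,42:NA]
Op 5: remove NB -> ring=[2:NC,42:NA]
Op 6: route key 19: smallest pos >= 19 is 42 -> NA
Op 7: add ND@65 -> ring=[2:NC,42:NA,65:ND]
Op 8: route key 83: none >= 83, wrap to smallest pos 2 -> NC
Op 9: add NE@16 -> ring=[2:NC,16:NE,42:NA,65:ND]

Answer: NB NA NC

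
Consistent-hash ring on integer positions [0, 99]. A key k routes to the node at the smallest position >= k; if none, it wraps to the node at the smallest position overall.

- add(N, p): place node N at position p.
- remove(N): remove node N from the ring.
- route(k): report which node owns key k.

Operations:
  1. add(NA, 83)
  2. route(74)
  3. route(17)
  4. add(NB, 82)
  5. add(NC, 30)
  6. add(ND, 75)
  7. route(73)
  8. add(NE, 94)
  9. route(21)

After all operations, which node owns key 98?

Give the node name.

Op 1: add NA@83 -> ring=[83:NA]
Op 2: route key 74: smallest pos >= 74 is 83 -> NA
Op 3: route key 17: smallest pos >= 17 is 83 -> NA
Op 4: add NB@82 -> ring=[82:NB,83:NA]
Op 5: add NC@30 -> ring=[30:NC,82:NB,83:NA]
Op 6: add ND@75 -> ring=[30:NC,75:ND,82:NB,83:NA]
Op 7: route key 73: smallest pos >= 73 is 75 -> ND
Op 8: add NE@94 -> ring=[30:NC,75:ND,82:NB,83:NA,94:NE]
Op 9: route key 21: smallest pos >= 21 is 30 -> NC
Final route key 98: none >= 98, wrap to smallest pos 30 -> NC

Answer: NC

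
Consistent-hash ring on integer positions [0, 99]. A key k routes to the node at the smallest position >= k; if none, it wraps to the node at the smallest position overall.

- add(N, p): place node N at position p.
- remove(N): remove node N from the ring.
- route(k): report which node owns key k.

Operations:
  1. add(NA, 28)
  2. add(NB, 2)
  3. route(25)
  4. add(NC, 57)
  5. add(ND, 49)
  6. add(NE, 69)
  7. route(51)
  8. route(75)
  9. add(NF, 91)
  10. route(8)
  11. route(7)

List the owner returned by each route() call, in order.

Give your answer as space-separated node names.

Op 1: add NA@28 -> ring=[28:NA]
Op 2: add NB@2 -> ring=[2:NB,28:NA]
Op 3: route key 25: smallest pos >= 25 is 28 -> NA
Op 4: add NC@57 -> ring=[2:NB,28:NA,57:NC]
Op 5: add ND@49 -> ring=[2:NB,28:NA,49:ND,57:NC]
Op 6: add NE@69 -> ring=[2:NB,28:NA,49:ND,57:NC,69:NE]
Op 7: route key 51: smallest pos >= 51 is 57 -> NC
Op 8: route key 75: none >= 75, wrap to smallest pos 2 -> NB
Op 9: add NF@91 -> ring=[2:NB,28:NA,49:ND,57:NC,69:NE,91:NF]
Op 10: route key 8: smallest pos >= 8 is 28 -> NA
Op 11: route key 7: smallest pos >= 7 is 28 -> NA

Answer: NA NC NB NA NA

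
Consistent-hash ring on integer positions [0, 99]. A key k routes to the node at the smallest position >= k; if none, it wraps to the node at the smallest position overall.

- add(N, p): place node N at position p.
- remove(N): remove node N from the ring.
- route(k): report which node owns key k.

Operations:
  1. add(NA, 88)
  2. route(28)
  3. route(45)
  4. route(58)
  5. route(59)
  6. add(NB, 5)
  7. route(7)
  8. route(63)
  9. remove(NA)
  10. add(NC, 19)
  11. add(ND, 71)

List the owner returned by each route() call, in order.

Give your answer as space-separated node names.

Op 1: add NA@88 -> ring=[88:NA]
Op 2: route key 28: smallest pos >= 28 is 88 -> NA
Op 3: route key 45: smallest pos >= 45 is 88 -> NA
Op 4: route key 58: smallest pos >= 58 is 88 -> NA
Op 5: route key 59: smallest pos >= 59 is 88 -> NA
Op 6: add NB@5 -> ring=[5:NB,88:NA]
Op 7: route key 7: smallest pos >= 7 is 88 -> NA
Op 8: route key 63: smallest pos >= 63 is 88 -> NA
Op 9: remove NA -> ring=[5:NB]
Op 10: add NC@19 -> ring=[5:NB,19:NC]
Op 11: add ND@71 -> ring=[5:NB,19:NC,71:ND]

Answer: NA NA NA NA NA NA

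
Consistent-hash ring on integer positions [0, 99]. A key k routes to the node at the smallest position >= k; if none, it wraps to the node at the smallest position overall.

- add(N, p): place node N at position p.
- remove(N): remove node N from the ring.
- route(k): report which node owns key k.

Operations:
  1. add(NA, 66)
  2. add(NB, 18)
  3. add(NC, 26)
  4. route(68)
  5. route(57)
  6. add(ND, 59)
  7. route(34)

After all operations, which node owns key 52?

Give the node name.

Op 1: add NA@66 -> ring=[66:NA]
Op 2: add NB@18 -> ring=[18:NB,66:NA]
Op 3: add NC@26 -> ring=[18:NB,26:NC,66:NA]
Op 4: route key 68: none >= 68, wrap to smallest pos 18 -> NB
Op 5: route key 57: smallest pos >= 57 is 66 -> NA
Op 6: add ND@59 -> ring=[18:NB,26:NC,59:ND,66:NA]
Op 7: route key 34: smallest pos >= 34 is 59 -> ND
Final route key 52: smallest pos >= 52 is 59 -> ND

Answer: ND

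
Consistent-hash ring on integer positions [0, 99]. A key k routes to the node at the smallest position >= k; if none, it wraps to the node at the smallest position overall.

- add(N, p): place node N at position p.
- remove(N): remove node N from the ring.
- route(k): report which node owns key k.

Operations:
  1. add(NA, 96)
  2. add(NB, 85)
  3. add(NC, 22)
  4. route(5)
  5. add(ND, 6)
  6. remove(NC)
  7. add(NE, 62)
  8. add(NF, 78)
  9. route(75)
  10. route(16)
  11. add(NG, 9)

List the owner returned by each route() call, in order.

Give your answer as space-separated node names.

Answer: NC NF NE

Derivation:
Op 1: add NA@96 -> ring=[96:NA]
Op 2: add NB@85 -> ring=[85:NB,96:NA]
Op 3: add NC@22 -> ring=[22:NC,85:NB,96:NA]
Op 4: route key 5: smallest pos >= 5 is 22 -> NC
Op 5: add ND@6 -> ring=[6:ND,22:NC,85:NB,96:NA]
Op 6: remove NC -> ring=[6:ND,85:NB,96:NA]
Op 7: add NE@62 -> ring=[6:ND,62:NE,85:NB,96:NA]
Op 8: add NF@78 -> ring=[6:ND,62:NE,78:NF,85:NB,96:NA]
Op 9: route key 75: smallest pos >= 75 is 78 -> NF
Op 10: route key 16: smallest pos >= 16 is 62 -> NE
Op 11: add NG@9 -> ring=[6:ND,9:NG,62:NE,78:NF,85:NB,96:NA]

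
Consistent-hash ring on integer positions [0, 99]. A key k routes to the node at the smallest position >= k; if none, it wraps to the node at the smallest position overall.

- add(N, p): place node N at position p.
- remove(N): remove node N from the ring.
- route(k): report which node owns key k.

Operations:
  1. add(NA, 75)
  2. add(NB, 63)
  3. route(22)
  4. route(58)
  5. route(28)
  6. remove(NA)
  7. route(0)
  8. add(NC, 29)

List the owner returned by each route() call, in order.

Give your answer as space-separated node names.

Answer: NB NB NB NB

Derivation:
Op 1: add NA@75 -> ring=[75:NA]
Op 2: add NB@63 -> ring=[63:NB,75:NA]
Op 3: route key 22: smallest pos >= 22 is 63 -> NB
Op 4: route key 58: smallest pos >= 58 is 63 -> NB
Op 5: route key 28: smallest pos >= 28 is 63 -> NB
Op 6: remove NA -> ring=[63:NB]
Op 7: route key 0: smallest pos >= 0 is 63 -> NB
Op 8: add NC@29 -> ring=[29:NC,63:NB]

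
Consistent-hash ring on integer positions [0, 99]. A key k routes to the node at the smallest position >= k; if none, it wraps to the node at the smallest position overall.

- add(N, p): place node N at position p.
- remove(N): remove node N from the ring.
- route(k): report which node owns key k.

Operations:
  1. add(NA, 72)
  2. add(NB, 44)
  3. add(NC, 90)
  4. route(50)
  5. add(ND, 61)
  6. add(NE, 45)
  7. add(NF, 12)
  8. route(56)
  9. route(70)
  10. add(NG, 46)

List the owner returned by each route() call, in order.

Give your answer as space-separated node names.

Op 1: add NA@72 -> ring=[72:NA]
Op 2: add NB@44 -> ring=[44:NB,72:NA]
Op 3: add NC@90 -> ring=[44:NB,72:NA,90:NC]
Op 4: route key 50: smallest pos >= 50 is 72 -> NA
Op 5: add ND@61 -> ring=[44:NB,61:ND,72:NA,90:NC]
Op 6: add NE@45 -> ring=[44:NB,45:NE,61:ND,72:NA,90:NC]
Op 7: add NF@12 -> ring=[12:NF,44:NB,45:NE,61:ND,72:NA,90:NC]
Op 8: route key 56: smallest pos >= 56 is 61 -> ND
Op 9: route key 70: smallest pos >= 70 is 72 -> NA
Op 10: add NG@46 -> ring=[12:NF,44:NB,45:NE,46:NG,61:ND,72:NA,90:NC]

Answer: NA ND NA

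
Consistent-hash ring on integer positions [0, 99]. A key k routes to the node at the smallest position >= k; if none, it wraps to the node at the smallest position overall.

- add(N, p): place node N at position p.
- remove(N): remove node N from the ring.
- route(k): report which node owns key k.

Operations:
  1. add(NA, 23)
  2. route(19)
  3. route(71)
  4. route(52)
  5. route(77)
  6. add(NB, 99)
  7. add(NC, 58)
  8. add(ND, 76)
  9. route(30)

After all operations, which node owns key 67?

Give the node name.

Op 1: add NA@23 -> ring=[23:NA]
Op 2: route key 19: smallest pos >= 19 is 23 -> NA
Op 3: route key 71: none >= 71, wrap to smallest pos 23 -> NA
Op 4: route key 52: none >= 52, wrap to smallest pos 23 -> NA
Op 5: route key 77: none >= 77, wrap to smallest pos 23 -> NA
Op 6: add NB@99 -> ring=[23:NA,99:NB]
Op 7: add NC@58 -> ring=[23:NA,58:NC,99:NB]
Op 8: add ND@76 -> ring=[23:NA,58:NC,76:ND,99:NB]
Op 9: route key 30: smallest pos >= 30 is 58 -> NC
Final route key 67: smallest pos >= 67 is 76 -> ND

Answer: ND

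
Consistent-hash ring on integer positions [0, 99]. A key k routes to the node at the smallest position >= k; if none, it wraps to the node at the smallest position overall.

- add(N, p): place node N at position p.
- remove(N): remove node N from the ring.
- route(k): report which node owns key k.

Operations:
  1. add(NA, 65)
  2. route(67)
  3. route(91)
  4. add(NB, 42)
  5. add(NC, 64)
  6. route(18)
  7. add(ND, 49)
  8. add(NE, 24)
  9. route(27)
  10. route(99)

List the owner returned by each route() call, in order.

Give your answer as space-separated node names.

Op 1: add NA@65 -> ring=[65:NA]
Op 2: route key 67: none >= 67, wrap to smallest pos 65 -> NA
Op 3: route key 91: none >= 91, wrap to smallest pos 65 -> NA
Op 4: add NB@42 -> ring=[42:NB,65:NA]
Op 5: add NC@64 -> ring=[42:NB,64:NC,65:NA]
Op 6: route key 18: smallest pos >= 18 is 42 -> NB
Op 7: add ND@49 -> ring=[42:NB,49:ND,64:NC,65:NA]
Op 8: add NE@24 -> ring=[24:NE,42:NB,49:ND,64:NC,65:NA]
Op 9: route key 27: smallest pos >= 27 is 42 -> NB
Op 10: route key 99: none >= 99, wrap to smallest pos 24 -> NE

Answer: NA NA NB NB NE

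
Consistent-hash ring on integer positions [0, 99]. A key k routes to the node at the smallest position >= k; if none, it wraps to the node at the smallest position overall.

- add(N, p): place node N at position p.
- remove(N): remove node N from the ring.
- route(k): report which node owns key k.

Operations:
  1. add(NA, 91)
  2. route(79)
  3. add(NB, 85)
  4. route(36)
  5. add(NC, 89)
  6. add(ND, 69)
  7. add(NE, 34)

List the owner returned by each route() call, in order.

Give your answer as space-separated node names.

Answer: NA NB

Derivation:
Op 1: add NA@91 -> ring=[91:NA]
Op 2: route key 79: smallest pos >= 79 is 91 -> NA
Op 3: add NB@85 -> ring=[85:NB,91:NA]
Op 4: route key 36: smallest pos >= 36 is 85 -> NB
Op 5: add NC@89 -> ring=[85:NB,89:NC,91:NA]
Op 6: add ND@69 -> ring=[69:ND,85:NB,89:NC,91:NA]
Op 7: add NE@34 -> ring=[34:NE,69:ND,85:NB,89:NC,91:NA]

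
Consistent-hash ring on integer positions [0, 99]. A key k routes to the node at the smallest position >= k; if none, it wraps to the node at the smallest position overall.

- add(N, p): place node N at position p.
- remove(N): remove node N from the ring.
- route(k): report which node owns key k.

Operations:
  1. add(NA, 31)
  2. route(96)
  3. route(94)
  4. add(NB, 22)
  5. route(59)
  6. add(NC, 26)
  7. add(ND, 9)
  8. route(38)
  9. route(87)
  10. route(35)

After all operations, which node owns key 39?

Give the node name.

Op 1: add NA@31 -> ring=[31:NA]
Op 2: route key 96: none >= 96, wrap to smallest pos 31 -> NA
Op 3: route key 94: none >= 94, wrap to smallest pos 31 -> NA
Op 4: add NB@22 -> ring=[22:NB,31:NA]
Op 5: route key 59: none >= 59, wrap to smallest pos 22 -> NB
Op 6: add NC@26 -> ring=[22:NB,26:NC,31:NA]
Op 7: add ND@9 -> ring=[9:ND,22:NB,26:NC,31:NA]
Op 8: route key 38: none >= 38, wrap to smallest pos 9 -> ND
Op 9: route key 87: none >= 87, wrap to smallest pos 9 -> ND
Op 10: route key 35: none >= 35, wrap to smallest pos 9 -> ND
Final route key 39: none >= 39, wrap to smallest pos 9 -> ND

Answer: ND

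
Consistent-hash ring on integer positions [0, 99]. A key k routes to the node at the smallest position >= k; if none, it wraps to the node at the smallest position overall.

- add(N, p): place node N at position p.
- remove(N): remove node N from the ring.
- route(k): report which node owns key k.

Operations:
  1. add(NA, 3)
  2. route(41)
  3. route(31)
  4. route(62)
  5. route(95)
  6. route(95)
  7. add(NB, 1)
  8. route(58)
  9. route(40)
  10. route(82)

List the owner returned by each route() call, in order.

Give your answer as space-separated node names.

Answer: NA NA NA NA NA NB NB NB

Derivation:
Op 1: add NA@3 -> ring=[3:NA]
Op 2: route key 41: none >= 41, wrap to smallest pos 3 -> NA
Op 3: route key 31: none >= 31, wrap to smallest pos 3 -> NA
Op 4: route key 62: none >= 62, wrap to smallest pos 3 -> NA
Op 5: route key 95: none >= 95, wrap to smallest pos 3 -> NA
Op 6: route key 95: none >= 95, wrap to smallest pos 3 -> NA
Op 7: add NB@1 -> ring=[1:NB,3:NA]
Op 8: route key 58: none >= 58, wrap to smallest pos 1 -> NB
Op 9: route key 40: none >= 40, wrap to smallest pos 1 -> NB
Op 10: route key 82: none >= 82, wrap to smallest pos 1 -> NB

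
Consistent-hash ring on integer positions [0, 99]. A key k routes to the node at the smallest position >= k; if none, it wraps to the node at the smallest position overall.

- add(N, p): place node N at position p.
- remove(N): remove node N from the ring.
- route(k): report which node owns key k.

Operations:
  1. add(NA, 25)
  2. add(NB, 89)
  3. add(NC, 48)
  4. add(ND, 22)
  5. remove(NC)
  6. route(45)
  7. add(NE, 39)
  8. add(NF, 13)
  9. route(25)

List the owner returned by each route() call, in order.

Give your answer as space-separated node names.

Answer: NB NA

Derivation:
Op 1: add NA@25 -> ring=[25:NA]
Op 2: add NB@89 -> ring=[25:NA,89:NB]
Op 3: add NC@48 -> ring=[25:NA,48:NC,89:NB]
Op 4: add ND@22 -> ring=[22:ND,25:NA,48:NC,89:NB]
Op 5: remove NC -> ring=[22:ND,25:NA,89:NB]
Op 6: route key 45: smallest pos >= 45 is 89 -> NB
Op 7: add NE@39 -> ring=[22:ND,25:NA,39:NE,89:NB]
Op 8: add NF@13 -> ring=[13:NF,22:ND,25:NA,39:NE,89:NB]
Op 9: route key 25: smallest pos >= 25 is 25 -> NA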